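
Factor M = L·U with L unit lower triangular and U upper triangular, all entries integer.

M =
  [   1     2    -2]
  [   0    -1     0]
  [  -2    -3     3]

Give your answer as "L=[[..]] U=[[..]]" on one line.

L=[[1,0,0],[0,1,0],[-2,-1,1]] U=[[1,2,-2],[0,-1,0],[0,0,-1]]

  r1 -= 0·r0 → [0,-1,0]
  r2 -= -2·r0 → [0,1,-1]
  r2 -= -1·r1 → [0,0,-1]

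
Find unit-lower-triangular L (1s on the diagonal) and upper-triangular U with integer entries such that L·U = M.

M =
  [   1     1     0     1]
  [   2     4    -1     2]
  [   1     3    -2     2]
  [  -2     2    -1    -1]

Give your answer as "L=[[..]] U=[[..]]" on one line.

  row1 -= 2·row0 → [0,2,-1,0]
  row2 -= 1·row0 → [0,2,-2,1]
  row3 -= -2·row0 → [0,4,-1,1]
  row2 -= 1·row1 → [0,0,-1,1]
  row3 -= 2·row1 → [0,0,1,1]
  row3 -= -1·row2 → [0,0,0,2]

L=[[1,0,0,0],[2,1,0,0],[1,1,1,0],[-2,2,-1,1]] U=[[1,1,0,1],[0,2,-1,0],[0,0,-1,1],[0,0,0,2]]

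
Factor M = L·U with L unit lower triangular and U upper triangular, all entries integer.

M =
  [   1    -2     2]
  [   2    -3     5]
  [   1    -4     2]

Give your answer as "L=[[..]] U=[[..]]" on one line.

  R1 -= 2·R0 → [0,1,1]
  R2 -= 1·R0 → [0,-2,0]
  R2 -= -2·R1 → [0,0,2]

L=[[1,0,0],[2,1,0],[1,-2,1]] U=[[1,-2,2],[0,1,1],[0,0,2]]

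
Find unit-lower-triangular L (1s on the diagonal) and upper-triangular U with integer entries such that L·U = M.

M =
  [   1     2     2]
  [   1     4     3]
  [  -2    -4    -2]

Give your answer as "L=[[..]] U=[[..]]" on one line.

L=[[1,0,0],[1,1,0],[-2,0,1]] U=[[1,2,2],[0,2,1],[0,0,2]]

  R1 -= 1·R0 → [0,2,1]
  R2 -= -2·R0 → [0,0,2]
  R2 -= 0·R1 → [0,0,2]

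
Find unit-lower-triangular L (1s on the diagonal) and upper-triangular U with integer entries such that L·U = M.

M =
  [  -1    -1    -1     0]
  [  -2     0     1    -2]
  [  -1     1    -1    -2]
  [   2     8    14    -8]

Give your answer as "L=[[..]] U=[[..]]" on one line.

L=[[1,0,0,0],[2,1,0,0],[1,1,1,0],[-2,3,-1,1]] U=[[-1,-1,-1,0],[0,2,3,-2],[0,0,-3,0],[0,0,0,-2]]

  row1 -= 2·row0 → [0,2,3,-2]
  row2 -= 1·row0 → [0,2,0,-2]
  row3 -= -2·row0 → [0,6,12,-8]
  row2 -= 1·row1 → [0,0,-3,0]
  row3 -= 3·row1 → [0,0,3,-2]
  row3 -= -1·row2 → [0,0,0,-2]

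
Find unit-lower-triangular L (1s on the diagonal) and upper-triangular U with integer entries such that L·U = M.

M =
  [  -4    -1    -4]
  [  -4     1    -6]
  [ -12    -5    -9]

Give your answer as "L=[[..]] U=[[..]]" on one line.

L=[[1,0,0],[1,1,0],[3,-1,1]] U=[[-4,-1,-4],[0,2,-2],[0,0,1]]

  row1 -= 1·row0 → [0,2,-2]
  row2 -= 3·row0 → [0,-2,3]
  row2 -= -1·row1 → [0,0,1]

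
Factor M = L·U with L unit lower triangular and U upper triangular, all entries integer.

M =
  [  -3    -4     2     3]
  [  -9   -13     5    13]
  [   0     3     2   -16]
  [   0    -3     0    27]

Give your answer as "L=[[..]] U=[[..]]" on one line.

  row1 -= 3·row0 → [0,-1,-1,4]
  row2 -= 0·row0 → [0,3,2,-16]
  row3 -= 0·row0 → [0,-3,0,27]
  row2 -= -3·row1 → [0,0,-1,-4]
  row3 -= 3·row1 → [0,0,3,15]
  row3 -= -3·row2 → [0,0,0,3]

L=[[1,0,0,0],[3,1,0,0],[0,-3,1,0],[0,3,-3,1]] U=[[-3,-4,2,3],[0,-1,-1,4],[0,0,-1,-4],[0,0,0,3]]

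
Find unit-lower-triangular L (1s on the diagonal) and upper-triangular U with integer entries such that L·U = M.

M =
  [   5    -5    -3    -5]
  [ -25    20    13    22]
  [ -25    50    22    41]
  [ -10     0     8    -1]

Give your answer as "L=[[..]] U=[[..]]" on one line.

L=[[1,0,0,0],[-5,1,0,0],[-5,-5,1,0],[-2,2,-2,1]] U=[[5,-5,-3,-5],[0,-5,-2,-3],[0,0,-3,1],[0,0,0,-3]]

  row1 -= -5·row0 → [0,-5,-2,-3]
  row2 -= -5·row0 → [0,25,7,16]
  row3 -= -2·row0 → [0,-10,2,-11]
  row2 -= -5·row1 → [0,0,-3,1]
  row3 -= 2·row1 → [0,0,6,-5]
  row3 -= -2·row2 → [0,0,0,-3]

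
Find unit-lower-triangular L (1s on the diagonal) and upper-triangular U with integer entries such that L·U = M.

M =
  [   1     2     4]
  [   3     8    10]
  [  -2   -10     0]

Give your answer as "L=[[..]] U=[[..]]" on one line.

L=[[1,0,0],[3,1,0],[-2,-3,1]] U=[[1,2,4],[0,2,-2],[0,0,2]]

  r1 -= 3·r0 → [0,2,-2]
  r2 -= -2·r0 → [0,-6,8]
  r2 -= -3·r1 → [0,0,2]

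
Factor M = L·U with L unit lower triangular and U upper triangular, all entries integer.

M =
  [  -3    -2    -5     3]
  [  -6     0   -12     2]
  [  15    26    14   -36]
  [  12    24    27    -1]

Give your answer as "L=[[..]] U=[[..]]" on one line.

  r1 -= 2·r0 → [0,4,-2,-4]
  r2 -= -5·r0 → [0,16,-11,-21]
  r3 -= -4·r0 → [0,16,7,11]
  r2 -= 4·r1 → [0,0,-3,-5]
  r3 -= 4·r1 → [0,0,15,27]
  r3 -= -5·r2 → [0,0,0,2]

L=[[1,0,0,0],[2,1,0,0],[-5,4,1,0],[-4,4,-5,1]] U=[[-3,-2,-5,3],[0,4,-2,-4],[0,0,-3,-5],[0,0,0,2]]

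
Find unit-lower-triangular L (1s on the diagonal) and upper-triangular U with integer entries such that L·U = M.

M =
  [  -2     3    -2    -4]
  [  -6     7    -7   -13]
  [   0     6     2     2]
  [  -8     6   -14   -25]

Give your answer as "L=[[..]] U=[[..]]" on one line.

L=[[1,0,0,0],[3,1,0,0],[0,-3,1,0],[4,3,3,1]] U=[[-2,3,-2,-4],[0,-2,-1,-1],[0,0,-1,-1],[0,0,0,-3]]

  row1 -= 3·row0 → [0,-2,-1,-1]
  row2 -= 0·row0 → [0,6,2,2]
  row3 -= 4·row0 → [0,-6,-6,-9]
  row2 -= -3·row1 → [0,0,-1,-1]
  row3 -= 3·row1 → [0,0,-3,-6]
  row3 -= 3·row2 → [0,0,0,-3]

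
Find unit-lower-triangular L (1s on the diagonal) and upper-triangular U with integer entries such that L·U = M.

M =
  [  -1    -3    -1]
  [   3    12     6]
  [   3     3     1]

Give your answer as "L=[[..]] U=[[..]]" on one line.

  r1 -= -3·r0 → [0,3,3]
  r2 -= -3·r0 → [0,-6,-2]
  r2 -= -2·r1 → [0,0,4]

L=[[1,0,0],[-3,1,0],[-3,-2,1]] U=[[-1,-3,-1],[0,3,3],[0,0,4]]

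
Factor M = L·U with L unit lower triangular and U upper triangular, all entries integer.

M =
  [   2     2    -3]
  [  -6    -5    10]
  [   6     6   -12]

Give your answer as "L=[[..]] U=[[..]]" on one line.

L=[[1,0,0],[-3,1,0],[3,0,1]] U=[[2,2,-3],[0,1,1],[0,0,-3]]

  r1 -= -3·r0 → [0,1,1]
  r2 -= 3·r0 → [0,0,-3]
  r2 -= 0·r1 → [0,0,-3]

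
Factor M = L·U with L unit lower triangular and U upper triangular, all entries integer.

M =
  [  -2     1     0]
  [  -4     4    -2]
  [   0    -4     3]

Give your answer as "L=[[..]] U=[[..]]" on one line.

L=[[1,0,0],[2,1,0],[0,-2,1]] U=[[-2,1,0],[0,2,-2],[0,0,-1]]

  row1 -= 2·row0 → [0,2,-2]
  row2 -= 0·row0 → [0,-4,3]
  row2 -= -2·row1 → [0,0,-1]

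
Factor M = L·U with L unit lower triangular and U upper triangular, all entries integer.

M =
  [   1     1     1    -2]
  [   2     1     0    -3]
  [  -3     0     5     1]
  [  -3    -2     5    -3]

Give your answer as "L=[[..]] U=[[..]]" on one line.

L=[[1,0,0,0],[2,1,0,0],[-3,-3,1,0],[-3,-1,3,1]] U=[[1,1,1,-2],[0,-1,-2,1],[0,0,2,-2],[0,0,0,-2]]

  row1 -= 2·row0 → [0,-1,-2,1]
  row2 -= -3·row0 → [0,3,8,-5]
  row3 -= -3·row0 → [0,1,8,-9]
  row2 -= -3·row1 → [0,0,2,-2]
  row3 -= -1·row1 → [0,0,6,-8]
  row3 -= 3·row2 → [0,0,0,-2]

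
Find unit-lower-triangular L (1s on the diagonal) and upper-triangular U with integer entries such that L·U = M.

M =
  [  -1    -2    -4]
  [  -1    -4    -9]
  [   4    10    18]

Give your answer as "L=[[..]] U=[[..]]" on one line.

  R1 -= 1·R0 → [0,-2,-5]
  R2 -= -4·R0 → [0,2,2]
  R2 -= -1·R1 → [0,0,-3]

L=[[1,0,0],[1,1,0],[-4,-1,1]] U=[[-1,-2,-4],[0,-2,-5],[0,0,-3]]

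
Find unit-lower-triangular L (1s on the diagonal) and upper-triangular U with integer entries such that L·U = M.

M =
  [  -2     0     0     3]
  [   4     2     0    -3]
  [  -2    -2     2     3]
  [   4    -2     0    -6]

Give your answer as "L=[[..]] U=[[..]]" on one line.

L=[[1,0,0,0],[-2,1,0,0],[1,-1,1,0],[-2,-1,0,1]] U=[[-2,0,0,3],[0,2,0,3],[0,0,2,3],[0,0,0,3]]

  r1 -= -2·r0 → [0,2,0,3]
  r2 -= 1·r0 → [0,-2,2,0]
  r3 -= -2·r0 → [0,-2,0,0]
  r2 -= -1·r1 → [0,0,2,3]
  r3 -= -1·r1 → [0,0,0,3]
  r3 -= 0·r2 → [0,0,0,3]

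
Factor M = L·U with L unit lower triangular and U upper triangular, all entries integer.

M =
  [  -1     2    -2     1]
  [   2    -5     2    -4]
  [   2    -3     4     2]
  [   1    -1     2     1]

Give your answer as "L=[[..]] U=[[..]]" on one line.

  row1 -= -2·row0 → [0,-1,-2,-2]
  row2 -= -2·row0 → [0,1,0,4]
  row3 -= -1·row0 → [0,1,0,2]
  row2 -= -1·row1 → [0,0,-2,2]
  row3 -= -1·row1 → [0,0,-2,0]
  row3 -= 1·row2 → [0,0,0,-2]

L=[[1,0,0,0],[-2,1,0,0],[-2,-1,1,0],[-1,-1,1,1]] U=[[-1,2,-2,1],[0,-1,-2,-2],[0,0,-2,2],[0,0,0,-2]]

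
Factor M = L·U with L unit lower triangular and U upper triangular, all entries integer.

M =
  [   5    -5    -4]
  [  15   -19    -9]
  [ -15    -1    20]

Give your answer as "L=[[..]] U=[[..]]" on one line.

L=[[1,0,0],[3,1,0],[-3,4,1]] U=[[5,-5,-4],[0,-4,3],[0,0,-4]]

  R1 -= 3·R0 → [0,-4,3]
  R2 -= -3·R0 → [0,-16,8]
  R2 -= 4·R1 → [0,0,-4]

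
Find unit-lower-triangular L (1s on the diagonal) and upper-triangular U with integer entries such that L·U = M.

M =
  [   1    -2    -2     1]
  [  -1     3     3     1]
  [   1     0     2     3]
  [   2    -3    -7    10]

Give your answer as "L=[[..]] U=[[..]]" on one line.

  row1 -= -1·row0 → [0,1,1,2]
  row2 -= 1·row0 → [0,2,4,2]
  row3 -= 2·row0 → [0,1,-3,8]
  row2 -= 2·row1 → [0,0,2,-2]
  row3 -= 1·row1 → [0,0,-4,6]
  row3 -= -2·row2 → [0,0,0,2]

L=[[1,0,0,0],[-1,1,0,0],[1,2,1,0],[2,1,-2,1]] U=[[1,-2,-2,1],[0,1,1,2],[0,0,2,-2],[0,0,0,2]]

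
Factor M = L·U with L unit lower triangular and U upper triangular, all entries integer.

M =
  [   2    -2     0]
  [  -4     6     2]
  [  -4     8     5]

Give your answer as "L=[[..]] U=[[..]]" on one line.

L=[[1,0,0],[-2,1,0],[-2,2,1]] U=[[2,-2,0],[0,2,2],[0,0,1]]

  r1 -= -2·r0 → [0,2,2]
  r2 -= -2·r0 → [0,4,5]
  r2 -= 2·r1 → [0,0,1]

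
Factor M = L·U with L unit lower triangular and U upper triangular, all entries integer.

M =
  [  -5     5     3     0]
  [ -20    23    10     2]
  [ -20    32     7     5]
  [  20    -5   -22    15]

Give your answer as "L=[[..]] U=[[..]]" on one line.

L=[[1,0,0,0],[4,1,0,0],[4,4,1,0],[-4,5,0,1]] U=[[-5,5,3,0],[0,3,-2,2],[0,0,3,-3],[0,0,0,5]]

  r1 -= 4·r0 → [0,3,-2,2]
  r2 -= 4·r0 → [0,12,-5,5]
  r3 -= -4·r0 → [0,15,-10,15]
  r2 -= 4·r1 → [0,0,3,-3]
  r3 -= 5·r1 → [0,0,0,5]
  r3 -= 0·r2 → [0,0,0,5]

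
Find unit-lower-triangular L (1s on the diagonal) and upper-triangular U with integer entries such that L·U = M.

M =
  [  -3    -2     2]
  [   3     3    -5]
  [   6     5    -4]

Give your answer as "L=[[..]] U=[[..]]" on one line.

L=[[1,0,0],[-1,1,0],[-2,1,1]] U=[[-3,-2,2],[0,1,-3],[0,0,3]]

  row1 -= -1·row0 → [0,1,-3]
  row2 -= -2·row0 → [0,1,0]
  row2 -= 1·row1 → [0,0,3]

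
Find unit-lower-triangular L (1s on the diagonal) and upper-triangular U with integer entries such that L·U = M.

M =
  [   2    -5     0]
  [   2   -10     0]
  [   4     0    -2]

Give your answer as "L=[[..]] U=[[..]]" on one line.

  row1 -= 1·row0 → [0,-5,0]
  row2 -= 2·row0 → [0,10,-2]
  row2 -= -2·row1 → [0,0,-2]

L=[[1,0,0],[1,1,0],[2,-2,1]] U=[[2,-5,0],[0,-5,0],[0,0,-2]]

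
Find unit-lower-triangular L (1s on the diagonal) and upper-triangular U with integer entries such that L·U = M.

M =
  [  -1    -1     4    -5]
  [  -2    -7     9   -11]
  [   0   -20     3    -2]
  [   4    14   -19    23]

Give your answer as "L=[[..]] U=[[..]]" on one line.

  r1 -= 2·r0 → [0,-5,1,-1]
  r2 -= 0·r0 → [0,-20,3,-2]
  r3 -= -4·r0 → [0,10,-3,3]
  r2 -= 4·r1 → [0,0,-1,2]
  r3 -= -2·r1 → [0,0,-1,1]
  r3 -= 1·r2 → [0,0,0,-1]

L=[[1,0,0,0],[2,1,0,0],[0,4,1,0],[-4,-2,1,1]] U=[[-1,-1,4,-5],[0,-5,1,-1],[0,0,-1,2],[0,0,0,-1]]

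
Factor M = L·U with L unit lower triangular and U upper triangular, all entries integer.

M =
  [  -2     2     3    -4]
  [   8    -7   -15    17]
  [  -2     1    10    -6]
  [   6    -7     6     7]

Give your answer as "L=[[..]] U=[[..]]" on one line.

L=[[1,0,0,0],[-4,1,0,0],[1,-1,1,0],[-3,-1,3,1]] U=[[-2,2,3,-4],[0,1,-3,1],[0,0,4,-1],[0,0,0,-1]]

  R1 -= -4·R0 → [0,1,-3,1]
  R2 -= 1·R0 → [0,-1,7,-2]
  R3 -= -3·R0 → [0,-1,15,-5]
  R2 -= -1·R1 → [0,0,4,-1]
  R3 -= -1·R1 → [0,0,12,-4]
  R3 -= 3·R2 → [0,0,0,-1]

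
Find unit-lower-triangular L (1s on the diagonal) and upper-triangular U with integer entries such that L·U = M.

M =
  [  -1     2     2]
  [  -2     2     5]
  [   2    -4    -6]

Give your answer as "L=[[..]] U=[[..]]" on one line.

  row1 -= 2·row0 → [0,-2,1]
  row2 -= -2·row0 → [0,0,-2]
  row2 -= 0·row1 → [0,0,-2]

L=[[1,0,0],[2,1,0],[-2,0,1]] U=[[-1,2,2],[0,-2,1],[0,0,-2]]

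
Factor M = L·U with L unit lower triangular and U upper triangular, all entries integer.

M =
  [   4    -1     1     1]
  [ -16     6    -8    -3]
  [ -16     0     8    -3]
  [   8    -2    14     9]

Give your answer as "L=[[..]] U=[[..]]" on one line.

L=[[1,0,0,0],[-4,1,0,0],[-4,-2,1,0],[2,0,3,1]] U=[[4,-1,1,1],[0,2,-4,1],[0,0,4,3],[0,0,0,-2]]

  row1 -= -4·row0 → [0,2,-4,1]
  row2 -= -4·row0 → [0,-4,12,1]
  row3 -= 2·row0 → [0,0,12,7]
  row2 -= -2·row1 → [0,0,4,3]
  row3 -= 0·row1 → [0,0,12,7]
  row3 -= 3·row2 → [0,0,0,-2]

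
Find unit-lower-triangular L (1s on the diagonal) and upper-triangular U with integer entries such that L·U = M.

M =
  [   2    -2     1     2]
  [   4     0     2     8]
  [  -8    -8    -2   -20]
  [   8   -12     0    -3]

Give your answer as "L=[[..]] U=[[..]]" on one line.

  r1 -= 2·r0 → [0,4,0,4]
  r2 -= -4·r0 → [0,-16,2,-12]
  r3 -= 4·r0 → [0,-4,-4,-11]
  r2 -= -4·r1 → [0,0,2,4]
  r3 -= -1·r1 → [0,0,-4,-7]
  r3 -= -2·r2 → [0,0,0,1]

L=[[1,0,0,0],[2,1,0,0],[-4,-4,1,0],[4,-1,-2,1]] U=[[2,-2,1,2],[0,4,0,4],[0,0,2,4],[0,0,0,1]]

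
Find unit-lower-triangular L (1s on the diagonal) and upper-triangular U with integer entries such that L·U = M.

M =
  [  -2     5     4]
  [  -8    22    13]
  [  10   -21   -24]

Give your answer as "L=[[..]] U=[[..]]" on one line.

L=[[1,0,0],[4,1,0],[-5,2,1]] U=[[-2,5,4],[0,2,-3],[0,0,2]]

  row1 -= 4·row0 → [0,2,-3]
  row2 -= -5·row0 → [0,4,-4]
  row2 -= 2·row1 → [0,0,2]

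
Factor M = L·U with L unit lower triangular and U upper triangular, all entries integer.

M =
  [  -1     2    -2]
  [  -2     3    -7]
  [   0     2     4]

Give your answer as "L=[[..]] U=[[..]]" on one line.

  r1 -= 2·r0 → [0,-1,-3]
  r2 -= 0·r0 → [0,2,4]
  r2 -= -2·r1 → [0,0,-2]

L=[[1,0,0],[2,1,0],[0,-2,1]] U=[[-1,2,-2],[0,-1,-3],[0,0,-2]]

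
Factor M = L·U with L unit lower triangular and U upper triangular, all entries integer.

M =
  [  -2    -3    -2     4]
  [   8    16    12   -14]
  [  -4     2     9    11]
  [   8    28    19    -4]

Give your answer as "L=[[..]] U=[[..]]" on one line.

L=[[1,0,0,0],[-4,1,0,0],[2,2,1,0],[-4,4,-1,1]] U=[[-2,-3,-2,4],[0,4,4,2],[0,0,5,-1],[0,0,0,3]]

  r1 -= -4·r0 → [0,4,4,2]
  r2 -= 2·r0 → [0,8,13,3]
  r3 -= -4·r0 → [0,16,11,12]
  r2 -= 2·r1 → [0,0,5,-1]
  r3 -= 4·r1 → [0,0,-5,4]
  r3 -= -1·r2 → [0,0,0,3]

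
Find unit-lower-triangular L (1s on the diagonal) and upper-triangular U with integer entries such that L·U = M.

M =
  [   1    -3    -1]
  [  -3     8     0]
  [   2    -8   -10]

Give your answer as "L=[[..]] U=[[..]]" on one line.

L=[[1,0,0],[-3,1,0],[2,2,1]] U=[[1,-3,-1],[0,-1,-3],[0,0,-2]]

  r1 -= -3·r0 → [0,-1,-3]
  r2 -= 2·r0 → [0,-2,-8]
  r2 -= 2·r1 → [0,0,-2]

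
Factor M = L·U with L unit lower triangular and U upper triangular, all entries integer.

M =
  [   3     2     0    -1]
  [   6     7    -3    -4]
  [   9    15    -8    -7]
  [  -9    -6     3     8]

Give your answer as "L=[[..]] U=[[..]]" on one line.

L=[[1,0,0,0],[2,1,0,0],[3,3,1,0],[-3,0,3,1]] U=[[3,2,0,-1],[0,3,-3,-2],[0,0,1,2],[0,0,0,-1]]

  row1 -= 2·row0 → [0,3,-3,-2]
  row2 -= 3·row0 → [0,9,-8,-4]
  row3 -= -3·row0 → [0,0,3,5]
  row2 -= 3·row1 → [0,0,1,2]
  row3 -= 0·row1 → [0,0,3,5]
  row3 -= 3·row2 → [0,0,0,-1]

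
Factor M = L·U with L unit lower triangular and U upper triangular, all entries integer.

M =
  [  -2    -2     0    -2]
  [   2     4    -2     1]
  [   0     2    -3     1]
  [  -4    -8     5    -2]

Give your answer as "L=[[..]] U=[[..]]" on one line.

  r1 -= -1·r0 → [0,2,-2,-1]
  r2 -= 0·r0 → [0,2,-3,1]
  r3 -= 2·r0 → [0,-4,5,2]
  r2 -= 1·r1 → [0,0,-1,2]
  r3 -= -2·r1 → [0,0,1,0]
  r3 -= -1·r2 → [0,0,0,2]

L=[[1,0,0,0],[-1,1,0,0],[0,1,1,0],[2,-2,-1,1]] U=[[-2,-2,0,-2],[0,2,-2,-1],[0,0,-1,2],[0,0,0,2]]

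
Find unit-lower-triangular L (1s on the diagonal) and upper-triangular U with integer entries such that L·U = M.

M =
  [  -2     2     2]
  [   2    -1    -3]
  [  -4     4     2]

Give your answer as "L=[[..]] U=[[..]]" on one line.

L=[[1,0,0],[-1,1,0],[2,0,1]] U=[[-2,2,2],[0,1,-1],[0,0,-2]]

  r1 -= -1·r0 → [0,1,-1]
  r2 -= 2·r0 → [0,0,-2]
  r2 -= 0·r1 → [0,0,-2]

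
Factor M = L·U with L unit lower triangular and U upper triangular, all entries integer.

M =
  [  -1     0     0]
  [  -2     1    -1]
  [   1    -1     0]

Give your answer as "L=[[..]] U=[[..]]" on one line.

L=[[1,0,0],[2,1,0],[-1,-1,1]] U=[[-1,0,0],[0,1,-1],[0,0,-1]]

  R1 -= 2·R0 → [0,1,-1]
  R2 -= -1·R0 → [0,-1,0]
  R2 -= -1·R1 → [0,0,-1]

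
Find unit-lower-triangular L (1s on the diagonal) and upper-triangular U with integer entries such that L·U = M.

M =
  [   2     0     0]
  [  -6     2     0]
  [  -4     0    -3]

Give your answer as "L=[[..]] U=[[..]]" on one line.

  row1 -= -3·row0 → [0,2,0]
  row2 -= -2·row0 → [0,0,-3]
  row2 -= 0·row1 → [0,0,-3]

L=[[1,0,0],[-3,1,0],[-2,0,1]] U=[[2,0,0],[0,2,0],[0,0,-3]]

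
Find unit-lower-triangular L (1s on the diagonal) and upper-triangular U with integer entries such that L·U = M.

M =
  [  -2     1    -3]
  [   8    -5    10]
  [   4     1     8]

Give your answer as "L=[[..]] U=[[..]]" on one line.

  R1 -= -4·R0 → [0,-1,-2]
  R2 -= -2·R0 → [0,3,2]
  R2 -= -3·R1 → [0,0,-4]

L=[[1,0,0],[-4,1,0],[-2,-3,1]] U=[[-2,1,-3],[0,-1,-2],[0,0,-4]]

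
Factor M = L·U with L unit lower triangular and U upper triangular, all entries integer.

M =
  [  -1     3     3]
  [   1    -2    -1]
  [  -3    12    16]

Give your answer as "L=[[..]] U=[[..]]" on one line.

L=[[1,0,0],[-1,1,0],[3,3,1]] U=[[-1,3,3],[0,1,2],[0,0,1]]

  row1 -= -1·row0 → [0,1,2]
  row2 -= 3·row0 → [0,3,7]
  row2 -= 3·row1 → [0,0,1]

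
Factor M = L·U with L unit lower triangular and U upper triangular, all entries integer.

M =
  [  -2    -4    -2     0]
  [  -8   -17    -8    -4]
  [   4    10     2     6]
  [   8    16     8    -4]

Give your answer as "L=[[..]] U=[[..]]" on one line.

L=[[1,0,0,0],[4,1,0,0],[-2,-2,1,0],[-4,0,0,1]] U=[[-2,-4,-2,0],[0,-1,0,-4],[0,0,-2,-2],[0,0,0,-4]]

  R1 -= 4·R0 → [0,-1,0,-4]
  R2 -= -2·R0 → [0,2,-2,6]
  R3 -= -4·R0 → [0,0,0,-4]
  R2 -= -2·R1 → [0,0,-2,-2]
  R3 -= 0·R1 → [0,0,0,-4]
  R3 -= 0·R2 → [0,0,0,-4]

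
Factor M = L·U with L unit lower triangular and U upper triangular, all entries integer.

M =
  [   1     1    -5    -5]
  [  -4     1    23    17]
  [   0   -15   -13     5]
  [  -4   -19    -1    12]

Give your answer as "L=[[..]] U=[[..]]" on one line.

  R1 -= -4·R0 → [0,5,3,-3]
  R2 -= 0·R0 → [0,-15,-13,5]
  R3 -= -4·R0 → [0,-15,-21,-8]
  R2 -= -3·R1 → [0,0,-4,-4]
  R3 -= -3·R1 → [0,0,-12,-17]
  R3 -= 3·R2 → [0,0,0,-5]

L=[[1,0,0,0],[-4,1,0,0],[0,-3,1,0],[-4,-3,3,1]] U=[[1,1,-5,-5],[0,5,3,-3],[0,0,-4,-4],[0,0,0,-5]]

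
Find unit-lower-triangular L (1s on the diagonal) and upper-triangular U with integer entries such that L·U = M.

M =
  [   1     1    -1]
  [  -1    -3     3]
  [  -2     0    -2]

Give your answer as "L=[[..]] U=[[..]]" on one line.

  r1 -= -1·r0 → [0,-2,2]
  r2 -= -2·r0 → [0,2,-4]
  r2 -= -1·r1 → [0,0,-2]

L=[[1,0,0],[-1,1,0],[-2,-1,1]] U=[[1,1,-1],[0,-2,2],[0,0,-2]]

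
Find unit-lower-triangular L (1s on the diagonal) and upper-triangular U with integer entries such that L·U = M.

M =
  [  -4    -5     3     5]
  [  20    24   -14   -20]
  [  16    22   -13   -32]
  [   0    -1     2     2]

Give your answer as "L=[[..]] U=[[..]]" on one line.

  R1 -= -5·R0 → [0,-1,1,5]
  R2 -= -4·R0 → [0,2,-1,-12]
  R3 -= 0·R0 → [0,-1,2,2]
  R2 -= -2·R1 → [0,0,1,-2]
  R3 -= 1·R1 → [0,0,1,-3]
  R3 -= 1·R2 → [0,0,0,-1]

L=[[1,0,0,0],[-5,1,0,0],[-4,-2,1,0],[0,1,1,1]] U=[[-4,-5,3,5],[0,-1,1,5],[0,0,1,-2],[0,0,0,-1]]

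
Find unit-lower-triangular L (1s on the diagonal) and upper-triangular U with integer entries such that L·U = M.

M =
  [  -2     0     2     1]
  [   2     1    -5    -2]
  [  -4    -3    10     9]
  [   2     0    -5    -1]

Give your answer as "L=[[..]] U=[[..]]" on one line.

  R1 -= -1·R0 → [0,1,-3,-1]
  R2 -= 2·R0 → [0,-3,6,7]
  R3 -= -1·R0 → [0,0,-3,0]
  R2 -= -3·R1 → [0,0,-3,4]
  R3 -= 0·R1 → [0,0,-3,0]
  R3 -= 1·R2 → [0,0,0,-4]

L=[[1,0,0,0],[-1,1,0,0],[2,-3,1,0],[-1,0,1,1]] U=[[-2,0,2,1],[0,1,-3,-1],[0,0,-3,4],[0,0,0,-4]]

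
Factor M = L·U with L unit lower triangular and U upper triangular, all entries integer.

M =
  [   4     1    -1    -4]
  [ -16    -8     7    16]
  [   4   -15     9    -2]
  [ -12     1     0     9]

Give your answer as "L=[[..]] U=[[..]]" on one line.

  row1 -= -4·row0 → [0,-4,3,0]
  row2 -= 1·row0 → [0,-16,10,2]
  row3 -= -3·row0 → [0,4,-3,-3]
  row2 -= 4·row1 → [0,0,-2,2]
  row3 -= -1·row1 → [0,0,0,-3]
  row3 -= 0·row2 → [0,0,0,-3]

L=[[1,0,0,0],[-4,1,0,0],[1,4,1,0],[-3,-1,0,1]] U=[[4,1,-1,-4],[0,-4,3,0],[0,0,-2,2],[0,0,0,-3]]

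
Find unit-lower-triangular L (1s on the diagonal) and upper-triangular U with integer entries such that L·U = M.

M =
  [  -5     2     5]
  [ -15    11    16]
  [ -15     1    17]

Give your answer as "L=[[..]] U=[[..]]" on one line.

L=[[1,0,0],[3,1,0],[3,-1,1]] U=[[-5,2,5],[0,5,1],[0,0,3]]

  R1 -= 3·R0 → [0,5,1]
  R2 -= 3·R0 → [0,-5,2]
  R2 -= -1·R1 → [0,0,3]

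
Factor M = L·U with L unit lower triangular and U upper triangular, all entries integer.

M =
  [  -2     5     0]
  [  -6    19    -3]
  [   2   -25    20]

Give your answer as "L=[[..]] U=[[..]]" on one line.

  row1 -= 3·row0 → [0,4,-3]
  row2 -= -1·row0 → [0,-20,20]
  row2 -= -5·row1 → [0,0,5]

L=[[1,0,0],[3,1,0],[-1,-5,1]] U=[[-2,5,0],[0,4,-3],[0,0,5]]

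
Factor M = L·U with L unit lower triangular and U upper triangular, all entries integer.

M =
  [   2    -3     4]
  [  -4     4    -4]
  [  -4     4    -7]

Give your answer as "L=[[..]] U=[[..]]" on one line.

  row1 -= -2·row0 → [0,-2,4]
  row2 -= -2·row0 → [0,-2,1]
  row2 -= 1·row1 → [0,0,-3]

L=[[1,0,0],[-2,1,0],[-2,1,1]] U=[[2,-3,4],[0,-2,4],[0,0,-3]]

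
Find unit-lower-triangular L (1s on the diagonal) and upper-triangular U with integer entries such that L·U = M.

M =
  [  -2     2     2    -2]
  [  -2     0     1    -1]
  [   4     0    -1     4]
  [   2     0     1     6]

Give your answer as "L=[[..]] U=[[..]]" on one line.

  row1 -= 1·row0 → [0,-2,-1,1]
  row2 -= -2·row0 → [0,4,3,0]
  row3 -= -1·row0 → [0,2,3,4]
  row2 -= -2·row1 → [0,0,1,2]
  row3 -= -1·row1 → [0,0,2,5]
  row3 -= 2·row2 → [0,0,0,1]

L=[[1,0,0,0],[1,1,0,0],[-2,-2,1,0],[-1,-1,2,1]] U=[[-2,2,2,-2],[0,-2,-1,1],[0,0,1,2],[0,0,0,1]]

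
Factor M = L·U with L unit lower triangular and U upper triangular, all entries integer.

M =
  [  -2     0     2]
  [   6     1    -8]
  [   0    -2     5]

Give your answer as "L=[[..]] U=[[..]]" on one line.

L=[[1,0,0],[-3,1,0],[0,-2,1]] U=[[-2,0,2],[0,1,-2],[0,0,1]]

  R1 -= -3·R0 → [0,1,-2]
  R2 -= 0·R0 → [0,-2,5]
  R2 -= -2·R1 → [0,0,1]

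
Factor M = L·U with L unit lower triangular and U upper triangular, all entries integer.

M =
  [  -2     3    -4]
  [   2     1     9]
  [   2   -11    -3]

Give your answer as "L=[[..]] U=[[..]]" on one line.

  R1 -= -1·R0 → [0,4,5]
  R2 -= -1·R0 → [0,-8,-7]
  R2 -= -2·R1 → [0,0,3]

L=[[1,0,0],[-1,1,0],[-1,-2,1]] U=[[-2,3,-4],[0,4,5],[0,0,3]]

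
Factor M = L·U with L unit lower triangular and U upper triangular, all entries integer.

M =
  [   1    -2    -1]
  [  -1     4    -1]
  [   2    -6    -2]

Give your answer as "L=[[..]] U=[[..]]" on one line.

  r1 -= -1·r0 → [0,2,-2]
  r2 -= 2·r0 → [0,-2,0]
  r2 -= -1·r1 → [0,0,-2]

L=[[1,0,0],[-1,1,0],[2,-1,1]] U=[[1,-2,-1],[0,2,-2],[0,0,-2]]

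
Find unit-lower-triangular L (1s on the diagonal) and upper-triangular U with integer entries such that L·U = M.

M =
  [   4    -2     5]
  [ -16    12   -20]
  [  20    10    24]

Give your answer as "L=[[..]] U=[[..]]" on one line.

L=[[1,0,0],[-4,1,0],[5,5,1]] U=[[4,-2,5],[0,4,0],[0,0,-1]]

  row1 -= -4·row0 → [0,4,0]
  row2 -= 5·row0 → [0,20,-1]
  row2 -= 5·row1 → [0,0,-1]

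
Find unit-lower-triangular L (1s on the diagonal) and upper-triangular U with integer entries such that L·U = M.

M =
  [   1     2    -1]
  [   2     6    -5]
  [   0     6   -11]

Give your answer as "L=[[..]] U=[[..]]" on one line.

  r1 -= 2·r0 → [0,2,-3]
  r2 -= 0·r0 → [0,6,-11]
  r2 -= 3·r1 → [0,0,-2]

L=[[1,0,0],[2,1,0],[0,3,1]] U=[[1,2,-1],[0,2,-3],[0,0,-2]]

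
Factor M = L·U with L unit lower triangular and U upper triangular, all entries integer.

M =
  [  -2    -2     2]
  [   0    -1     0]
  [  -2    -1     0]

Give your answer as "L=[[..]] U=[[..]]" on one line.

  R1 -= 0·R0 → [0,-1,0]
  R2 -= 1·R0 → [0,1,-2]
  R2 -= -1·R1 → [0,0,-2]

L=[[1,0,0],[0,1,0],[1,-1,1]] U=[[-2,-2,2],[0,-1,0],[0,0,-2]]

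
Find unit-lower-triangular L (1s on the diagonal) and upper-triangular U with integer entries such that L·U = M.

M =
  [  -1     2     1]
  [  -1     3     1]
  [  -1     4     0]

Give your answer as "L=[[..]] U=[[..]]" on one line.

L=[[1,0,0],[1,1,0],[1,2,1]] U=[[-1,2,1],[0,1,0],[0,0,-1]]

  R1 -= 1·R0 → [0,1,0]
  R2 -= 1·R0 → [0,2,-1]
  R2 -= 2·R1 → [0,0,-1]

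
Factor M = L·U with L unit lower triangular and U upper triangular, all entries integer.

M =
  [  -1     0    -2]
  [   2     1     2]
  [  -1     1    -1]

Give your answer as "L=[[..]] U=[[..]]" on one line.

  row1 -= -2·row0 → [0,1,-2]
  row2 -= 1·row0 → [0,1,1]
  row2 -= 1·row1 → [0,0,3]

L=[[1,0,0],[-2,1,0],[1,1,1]] U=[[-1,0,-2],[0,1,-2],[0,0,3]]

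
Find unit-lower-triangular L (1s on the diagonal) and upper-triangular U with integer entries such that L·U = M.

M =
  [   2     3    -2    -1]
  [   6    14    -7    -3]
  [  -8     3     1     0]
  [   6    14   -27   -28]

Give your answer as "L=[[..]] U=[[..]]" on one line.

  r1 -= 3·r0 → [0,5,-1,0]
  r2 -= -4·r0 → [0,15,-7,-4]
  r3 -= 3·r0 → [0,5,-21,-25]
  r2 -= 3·r1 → [0,0,-4,-4]
  r3 -= 1·r1 → [0,0,-20,-25]
  r3 -= 5·r2 → [0,0,0,-5]

L=[[1,0,0,0],[3,1,0,0],[-4,3,1,0],[3,1,5,1]] U=[[2,3,-2,-1],[0,5,-1,0],[0,0,-4,-4],[0,0,0,-5]]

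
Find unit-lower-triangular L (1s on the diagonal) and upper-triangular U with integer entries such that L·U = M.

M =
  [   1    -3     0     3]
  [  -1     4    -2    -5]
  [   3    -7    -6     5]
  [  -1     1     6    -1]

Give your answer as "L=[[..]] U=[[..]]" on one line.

  r1 -= -1·r0 → [0,1,-2,-2]
  r2 -= 3·r0 → [0,2,-6,-4]
  r3 -= -1·r0 → [0,-2,6,2]
  r2 -= 2·r1 → [0,0,-2,0]
  r3 -= -2·r1 → [0,0,2,-2]
  r3 -= -1·r2 → [0,0,0,-2]

L=[[1,0,0,0],[-1,1,0,0],[3,2,1,0],[-1,-2,-1,1]] U=[[1,-3,0,3],[0,1,-2,-2],[0,0,-2,0],[0,0,0,-2]]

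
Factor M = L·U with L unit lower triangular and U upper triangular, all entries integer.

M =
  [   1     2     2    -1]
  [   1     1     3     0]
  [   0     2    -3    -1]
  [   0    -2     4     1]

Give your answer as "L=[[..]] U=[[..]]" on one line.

L=[[1,0,0,0],[1,1,0,0],[0,-2,1,0],[0,2,-2,1]] U=[[1,2,2,-1],[0,-1,1,1],[0,0,-1,1],[0,0,0,1]]

  r1 -= 1·r0 → [0,-1,1,1]
  r2 -= 0·r0 → [0,2,-3,-1]
  r3 -= 0·r0 → [0,-2,4,1]
  r2 -= -2·r1 → [0,0,-1,1]
  r3 -= 2·r1 → [0,0,2,-1]
  r3 -= -2·r2 → [0,0,0,1]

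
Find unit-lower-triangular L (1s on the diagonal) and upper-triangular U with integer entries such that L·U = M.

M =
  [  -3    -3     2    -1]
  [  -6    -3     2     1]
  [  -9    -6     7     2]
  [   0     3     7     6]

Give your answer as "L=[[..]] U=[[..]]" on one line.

L=[[1,0,0,0],[2,1,0,0],[3,1,1,0],[0,1,3,1]] U=[[-3,-3,2,-1],[0,3,-2,3],[0,0,3,2],[0,0,0,-3]]

  r1 -= 2·r0 → [0,3,-2,3]
  r2 -= 3·r0 → [0,3,1,5]
  r3 -= 0·r0 → [0,3,7,6]
  r2 -= 1·r1 → [0,0,3,2]
  r3 -= 1·r1 → [0,0,9,3]
  r3 -= 3·r2 → [0,0,0,-3]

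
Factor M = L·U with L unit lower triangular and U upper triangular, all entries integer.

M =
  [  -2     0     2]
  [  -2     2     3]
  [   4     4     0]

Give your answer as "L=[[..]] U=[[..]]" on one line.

L=[[1,0,0],[1,1,0],[-2,2,1]] U=[[-2,0,2],[0,2,1],[0,0,2]]

  r1 -= 1·r0 → [0,2,1]
  r2 -= -2·r0 → [0,4,4]
  r2 -= 2·r1 → [0,0,2]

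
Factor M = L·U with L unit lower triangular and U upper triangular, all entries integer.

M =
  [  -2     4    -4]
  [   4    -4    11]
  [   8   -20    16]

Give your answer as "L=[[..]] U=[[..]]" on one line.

  row1 -= -2·row0 → [0,4,3]
  row2 -= -4·row0 → [0,-4,0]
  row2 -= -1·row1 → [0,0,3]

L=[[1,0,0],[-2,1,0],[-4,-1,1]] U=[[-2,4,-4],[0,4,3],[0,0,3]]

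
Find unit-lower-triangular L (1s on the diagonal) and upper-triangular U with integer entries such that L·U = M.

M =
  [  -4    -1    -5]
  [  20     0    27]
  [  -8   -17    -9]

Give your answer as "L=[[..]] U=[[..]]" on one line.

L=[[1,0,0],[-5,1,0],[2,3,1]] U=[[-4,-1,-5],[0,-5,2],[0,0,-5]]

  row1 -= -5·row0 → [0,-5,2]
  row2 -= 2·row0 → [0,-15,1]
  row2 -= 3·row1 → [0,0,-5]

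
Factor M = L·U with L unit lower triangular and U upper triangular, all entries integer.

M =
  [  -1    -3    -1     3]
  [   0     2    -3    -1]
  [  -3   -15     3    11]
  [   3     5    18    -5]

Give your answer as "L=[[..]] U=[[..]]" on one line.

L=[[1,0,0,0],[0,1,0,0],[3,-3,1,0],[-3,-2,-3,1]] U=[[-1,-3,-1,3],[0,2,-3,-1],[0,0,-3,-1],[0,0,0,-1]]

  row1 -= 0·row0 → [0,2,-3,-1]
  row2 -= 3·row0 → [0,-6,6,2]
  row3 -= -3·row0 → [0,-4,15,4]
  row2 -= -3·row1 → [0,0,-3,-1]
  row3 -= -2·row1 → [0,0,9,2]
  row3 -= -3·row2 → [0,0,0,-1]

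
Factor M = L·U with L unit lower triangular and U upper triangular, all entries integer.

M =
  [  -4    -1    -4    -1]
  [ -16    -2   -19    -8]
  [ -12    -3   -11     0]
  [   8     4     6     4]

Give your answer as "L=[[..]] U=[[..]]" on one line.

  r1 -= 4·r0 → [0,2,-3,-4]
  r2 -= 3·r0 → [0,0,1,3]
  r3 -= -2·r0 → [0,2,-2,2]
  r2 -= 0·r1 → [0,0,1,3]
  r3 -= 1·r1 → [0,0,1,6]
  r3 -= 1·r2 → [0,0,0,3]

L=[[1,0,0,0],[4,1,0,0],[3,0,1,0],[-2,1,1,1]] U=[[-4,-1,-4,-1],[0,2,-3,-4],[0,0,1,3],[0,0,0,3]]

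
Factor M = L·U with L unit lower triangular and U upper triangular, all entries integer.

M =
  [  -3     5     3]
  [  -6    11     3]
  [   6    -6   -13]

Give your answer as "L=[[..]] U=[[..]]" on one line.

L=[[1,0,0],[2,1,0],[-2,4,1]] U=[[-3,5,3],[0,1,-3],[0,0,5]]

  row1 -= 2·row0 → [0,1,-3]
  row2 -= -2·row0 → [0,4,-7]
  row2 -= 4·row1 → [0,0,5]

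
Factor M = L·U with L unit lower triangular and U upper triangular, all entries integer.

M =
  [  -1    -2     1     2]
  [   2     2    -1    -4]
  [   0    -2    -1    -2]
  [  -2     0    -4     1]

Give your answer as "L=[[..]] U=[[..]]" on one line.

L=[[1,0,0,0],[-2,1,0,0],[0,1,1,0],[2,-2,2,1]] U=[[-1,-2,1,2],[0,-2,1,0],[0,0,-2,-2],[0,0,0,1]]

  R1 -= -2·R0 → [0,-2,1,0]
  R2 -= 0·R0 → [0,-2,-1,-2]
  R3 -= 2·R0 → [0,4,-6,-3]
  R2 -= 1·R1 → [0,0,-2,-2]
  R3 -= -2·R1 → [0,0,-4,-3]
  R3 -= 2·R2 → [0,0,0,1]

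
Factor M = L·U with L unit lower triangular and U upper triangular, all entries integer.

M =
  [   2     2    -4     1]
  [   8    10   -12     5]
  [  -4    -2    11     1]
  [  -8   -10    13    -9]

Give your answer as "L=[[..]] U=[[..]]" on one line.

L=[[1,0,0,0],[4,1,0,0],[-2,1,1,0],[-4,-1,-1,1]] U=[[2,2,-4,1],[0,2,4,1],[0,0,-1,2],[0,0,0,-2]]

  row1 -= 4·row0 → [0,2,4,1]
  row2 -= -2·row0 → [0,2,3,3]
  row3 -= -4·row0 → [0,-2,-3,-5]
  row2 -= 1·row1 → [0,0,-1,2]
  row3 -= -1·row1 → [0,0,1,-4]
  row3 -= -1·row2 → [0,0,0,-2]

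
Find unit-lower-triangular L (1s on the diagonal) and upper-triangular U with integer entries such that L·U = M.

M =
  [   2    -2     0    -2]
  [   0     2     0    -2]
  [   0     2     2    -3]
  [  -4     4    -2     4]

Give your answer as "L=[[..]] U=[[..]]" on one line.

  row1 -= 0·row0 → [0,2,0,-2]
  row2 -= 0·row0 → [0,2,2,-3]
  row3 -= -2·row0 → [0,0,-2,0]
  row2 -= 1·row1 → [0,0,2,-1]
  row3 -= 0·row1 → [0,0,-2,0]
  row3 -= -1·row2 → [0,0,0,-1]

L=[[1,0,0,0],[0,1,0,0],[0,1,1,0],[-2,0,-1,1]] U=[[2,-2,0,-2],[0,2,0,-2],[0,0,2,-1],[0,0,0,-1]]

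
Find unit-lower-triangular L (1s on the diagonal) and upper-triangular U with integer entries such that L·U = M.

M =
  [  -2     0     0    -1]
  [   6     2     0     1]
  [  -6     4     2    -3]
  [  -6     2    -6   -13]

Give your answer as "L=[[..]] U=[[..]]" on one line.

L=[[1,0,0,0],[-3,1,0,0],[3,2,1,0],[3,1,-3,1]] U=[[-2,0,0,-1],[0,2,0,-2],[0,0,2,4],[0,0,0,4]]

  row1 -= -3·row0 → [0,2,0,-2]
  row2 -= 3·row0 → [0,4,2,0]
  row3 -= 3·row0 → [0,2,-6,-10]
  row2 -= 2·row1 → [0,0,2,4]
  row3 -= 1·row1 → [0,0,-6,-8]
  row3 -= -3·row2 → [0,0,0,4]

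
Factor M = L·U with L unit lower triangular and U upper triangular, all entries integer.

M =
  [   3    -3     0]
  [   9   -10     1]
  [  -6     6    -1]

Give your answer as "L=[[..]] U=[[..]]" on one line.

  R1 -= 3·R0 → [0,-1,1]
  R2 -= -2·R0 → [0,0,-1]
  R2 -= 0·R1 → [0,0,-1]

L=[[1,0,0],[3,1,0],[-2,0,1]] U=[[3,-3,0],[0,-1,1],[0,0,-1]]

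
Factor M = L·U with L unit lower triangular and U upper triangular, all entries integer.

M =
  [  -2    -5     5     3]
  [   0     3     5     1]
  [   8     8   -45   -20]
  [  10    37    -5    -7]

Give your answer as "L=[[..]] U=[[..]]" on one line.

  r1 -= 0·r0 → [0,3,5,1]
  r2 -= -4·r0 → [0,-12,-25,-8]
  r3 -= -5·r0 → [0,12,20,8]
  r2 -= -4·r1 → [0,0,-5,-4]
  r3 -= 4·r1 → [0,0,0,4]
  r3 -= 0·r2 → [0,0,0,4]

L=[[1,0,0,0],[0,1,0,0],[-4,-4,1,0],[-5,4,0,1]] U=[[-2,-5,5,3],[0,3,5,1],[0,0,-5,-4],[0,0,0,4]]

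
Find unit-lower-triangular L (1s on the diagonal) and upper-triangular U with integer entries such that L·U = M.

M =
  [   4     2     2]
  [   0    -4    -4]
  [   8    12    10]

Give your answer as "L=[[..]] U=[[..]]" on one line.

L=[[1,0,0],[0,1,0],[2,-2,1]] U=[[4,2,2],[0,-4,-4],[0,0,-2]]

  R1 -= 0·R0 → [0,-4,-4]
  R2 -= 2·R0 → [0,8,6]
  R2 -= -2·R1 → [0,0,-2]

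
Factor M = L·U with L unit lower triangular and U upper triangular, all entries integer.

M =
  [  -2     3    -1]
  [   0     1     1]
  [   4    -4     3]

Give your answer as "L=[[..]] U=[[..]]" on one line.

L=[[1,0,0],[0,1,0],[-2,2,1]] U=[[-2,3,-1],[0,1,1],[0,0,-1]]

  row1 -= 0·row0 → [0,1,1]
  row2 -= -2·row0 → [0,2,1]
  row2 -= 2·row1 → [0,0,-1]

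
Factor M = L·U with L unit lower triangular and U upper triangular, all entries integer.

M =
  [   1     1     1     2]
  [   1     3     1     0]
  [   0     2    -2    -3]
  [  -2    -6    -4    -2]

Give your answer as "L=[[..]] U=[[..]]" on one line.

L=[[1,0,0,0],[1,1,0,0],[0,1,1,0],[-2,-2,1,1]] U=[[1,1,1,2],[0,2,0,-2],[0,0,-2,-1],[0,0,0,-1]]

  R1 -= 1·R0 → [0,2,0,-2]
  R2 -= 0·R0 → [0,2,-2,-3]
  R3 -= -2·R0 → [0,-4,-2,2]
  R2 -= 1·R1 → [0,0,-2,-1]
  R3 -= -2·R1 → [0,0,-2,-2]
  R3 -= 1·R2 → [0,0,0,-1]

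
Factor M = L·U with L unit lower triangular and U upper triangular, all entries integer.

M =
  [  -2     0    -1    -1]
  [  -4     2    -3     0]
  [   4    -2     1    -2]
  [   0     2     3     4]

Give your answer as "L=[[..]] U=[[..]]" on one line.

L=[[1,0,0,0],[2,1,0,0],[-2,-1,1,0],[0,1,-2,1]] U=[[-2,0,-1,-1],[0,2,-1,2],[0,0,-2,-2],[0,0,0,-2]]

  R1 -= 2·R0 → [0,2,-1,2]
  R2 -= -2·R0 → [0,-2,-1,-4]
  R3 -= 0·R0 → [0,2,3,4]
  R2 -= -1·R1 → [0,0,-2,-2]
  R3 -= 1·R1 → [0,0,4,2]
  R3 -= -2·R2 → [0,0,0,-2]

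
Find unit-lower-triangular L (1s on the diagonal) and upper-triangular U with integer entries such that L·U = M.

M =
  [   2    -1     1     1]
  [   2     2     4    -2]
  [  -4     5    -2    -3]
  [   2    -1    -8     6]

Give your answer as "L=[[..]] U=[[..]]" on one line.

L=[[1,0,0,0],[1,1,0,0],[-2,1,1,0],[1,0,3,1]] U=[[2,-1,1,1],[0,3,3,-3],[0,0,-3,2],[0,0,0,-1]]

  row1 -= 1·row0 → [0,3,3,-3]
  row2 -= -2·row0 → [0,3,0,-1]
  row3 -= 1·row0 → [0,0,-9,5]
  row2 -= 1·row1 → [0,0,-3,2]
  row3 -= 0·row1 → [0,0,-9,5]
  row3 -= 3·row2 → [0,0,0,-1]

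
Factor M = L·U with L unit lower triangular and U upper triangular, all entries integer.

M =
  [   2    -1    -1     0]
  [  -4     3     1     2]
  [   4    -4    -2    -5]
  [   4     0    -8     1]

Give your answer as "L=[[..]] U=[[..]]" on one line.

  row1 -= -2·row0 → [0,1,-1,2]
  row2 -= 2·row0 → [0,-2,0,-5]
  row3 -= 2·row0 → [0,2,-6,1]
  row2 -= -2·row1 → [0,0,-2,-1]
  row3 -= 2·row1 → [0,0,-4,-3]
  row3 -= 2·row2 → [0,0,0,-1]

L=[[1,0,0,0],[-2,1,0,0],[2,-2,1,0],[2,2,2,1]] U=[[2,-1,-1,0],[0,1,-1,2],[0,0,-2,-1],[0,0,0,-1]]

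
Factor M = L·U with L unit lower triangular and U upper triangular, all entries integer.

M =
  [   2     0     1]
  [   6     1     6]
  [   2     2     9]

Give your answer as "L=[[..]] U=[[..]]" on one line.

  row1 -= 3·row0 → [0,1,3]
  row2 -= 1·row0 → [0,2,8]
  row2 -= 2·row1 → [0,0,2]

L=[[1,0,0],[3,1,0],[1,2,1]] U=[[2,0,1],[0,1,3],[0,0,2]]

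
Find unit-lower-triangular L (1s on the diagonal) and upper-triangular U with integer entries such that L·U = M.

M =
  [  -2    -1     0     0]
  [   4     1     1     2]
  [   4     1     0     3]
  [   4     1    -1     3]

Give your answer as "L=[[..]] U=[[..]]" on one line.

  R1 -= -2·R0 → [0,-1,1,2]
  R2 -= -2·R0 → [0,-1,0,3]
  R3 -= -2·R0 → [0,-1,-1,3]
  R2 -= 1·R1 → [0,0,-1,1]
  R3 -= 1·R1 → [0,0,-2,1]
  R3 -= 2·R2 → [0,0,0,-1]

L=[[1,0,0,0],[-2,1,0,0],[-2,1,1,0],[-2,1,2,1]] U=[[-2,-1,0,0],[0,-1,1,2],[0,0,-1,1],[0,0,0,-1]]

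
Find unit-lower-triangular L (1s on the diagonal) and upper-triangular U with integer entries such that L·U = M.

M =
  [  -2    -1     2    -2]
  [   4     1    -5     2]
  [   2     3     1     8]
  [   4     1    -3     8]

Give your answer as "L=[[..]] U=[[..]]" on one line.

L=[[1,0,0,0],[-2,1,0,0],[-1,-2,1,0],[-2,1,2,1]] U=[[-2,-1,2,-2],[0,-1,-1,-2],[0,0,1,2],[0,0,0,2]]

  r1 -= -2·r0 → [0,-1,-1,-2]
  r2 -= -1·r0 → [0,2,3,6]
  r3 -= -2·r0 → [0,-1,1,4]
  r2 -= -2·r1 → [0,0,1,2]
  r3 -= 1·r1 → [0,0,2,6]
  r3 -= 2·r2 → [0,0,0,2]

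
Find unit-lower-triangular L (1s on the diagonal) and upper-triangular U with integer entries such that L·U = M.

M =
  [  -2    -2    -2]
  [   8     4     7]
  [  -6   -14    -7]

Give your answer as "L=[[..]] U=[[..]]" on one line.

L=[[1,0,0],[-4,1,0],[3,2,1]] U=[[-2,-2,-2],[0,-4,-1],[0,0,1]]

  R1 -= -4·R0 → [0,-4,-1]
  R2 -= 3·R0 → [0,-8,-1]
  R2 -= 2·R1 → [0,0,1]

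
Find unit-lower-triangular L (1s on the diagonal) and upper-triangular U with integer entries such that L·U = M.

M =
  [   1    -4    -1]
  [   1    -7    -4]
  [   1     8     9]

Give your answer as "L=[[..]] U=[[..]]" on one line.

L=[[1,0,0],[1,1,0],[1,-4,1]] U=[[1,-4,-1],[0,-3,-3],[0,0,-2]]

  row1 -= 1·row0 → [0,-3,-3]
  row2 -= 1·row0 → [0,12,10]
  row2 -= -4·row1 → [0,0,-2]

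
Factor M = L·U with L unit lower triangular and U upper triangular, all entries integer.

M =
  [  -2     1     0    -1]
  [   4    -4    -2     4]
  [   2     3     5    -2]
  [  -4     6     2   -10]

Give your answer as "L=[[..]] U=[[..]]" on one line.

  r1 -= -2·r0 → [0,-2,-2,2]
  r2 -= -1·r0 → [0,4,5,-3]
  r3 -= 2·r0 → [0,4,2,-8]
  r2 -= -2·r1 → [0,0,1,1]
  r3 -= -2·r1 → [0,0,-2,-4]
  r3 -= -2·r2 → [0,0,0,-2]

L=[[1,0,0,0],[-2,1,0,0],[-1,-2,1,0],[2,-2,-2,1]] U=[[-2,1,0,-1],[0,-2,-2,2],[0,0,1,1],[0,0,0,-2]]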